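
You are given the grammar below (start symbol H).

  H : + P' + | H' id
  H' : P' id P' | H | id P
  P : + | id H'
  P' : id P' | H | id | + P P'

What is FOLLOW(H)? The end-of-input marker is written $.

H is the start symbol, so $ ∈ FOLLOW(H).
In H' : H: H is at the end, add FOLLOW(H') = { +, id }.
In P' : H: H is at the end, add FOLLOW(P') = { +, id }.
Union: FOLLOW(H) = { $, +, id }.

{ $, +, id }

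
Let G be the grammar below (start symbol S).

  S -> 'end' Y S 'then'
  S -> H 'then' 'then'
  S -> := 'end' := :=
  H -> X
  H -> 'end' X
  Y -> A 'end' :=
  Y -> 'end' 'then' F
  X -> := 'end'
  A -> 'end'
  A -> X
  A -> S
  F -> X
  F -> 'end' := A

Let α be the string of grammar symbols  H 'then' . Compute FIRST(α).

Add FIRST(H) = { 'end', := }; H is not nullable, stop.

{ 'end', := }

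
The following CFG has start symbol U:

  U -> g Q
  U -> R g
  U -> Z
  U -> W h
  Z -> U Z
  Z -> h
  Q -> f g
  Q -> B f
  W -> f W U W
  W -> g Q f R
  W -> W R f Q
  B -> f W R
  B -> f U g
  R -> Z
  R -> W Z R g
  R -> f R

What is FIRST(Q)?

{ f }

Q -> f g contributes {f}.
From Q -> B f: add FIRST(B) = { f }.
Union: FIRST(Q) = { f }.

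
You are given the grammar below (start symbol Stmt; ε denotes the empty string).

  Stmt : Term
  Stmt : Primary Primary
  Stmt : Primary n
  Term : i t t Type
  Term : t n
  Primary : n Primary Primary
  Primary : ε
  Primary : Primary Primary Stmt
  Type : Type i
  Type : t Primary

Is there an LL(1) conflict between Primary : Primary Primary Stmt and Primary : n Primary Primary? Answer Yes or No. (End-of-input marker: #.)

FIRST(Primary Primary Stmt) = { i, n, t, ε } and FIRST(n Primary Primary) = { n }.
Both contain n, so the two alternatives are not disjoint — LL(1) conflict.

Yes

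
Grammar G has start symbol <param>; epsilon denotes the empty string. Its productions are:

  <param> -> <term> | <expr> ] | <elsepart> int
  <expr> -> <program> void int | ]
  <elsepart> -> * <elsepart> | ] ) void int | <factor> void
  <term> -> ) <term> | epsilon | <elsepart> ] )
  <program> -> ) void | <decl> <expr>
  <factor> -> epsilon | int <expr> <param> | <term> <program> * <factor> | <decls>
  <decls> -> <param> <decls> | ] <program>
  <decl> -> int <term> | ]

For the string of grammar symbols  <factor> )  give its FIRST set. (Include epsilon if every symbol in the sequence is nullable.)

{ ), *, ], int, void }

Add FIRST(<factor>)\{epsilon} = { ), *, ], int, void }; <factor> is nullable, continue.
) is a terminal; add {)} and stop.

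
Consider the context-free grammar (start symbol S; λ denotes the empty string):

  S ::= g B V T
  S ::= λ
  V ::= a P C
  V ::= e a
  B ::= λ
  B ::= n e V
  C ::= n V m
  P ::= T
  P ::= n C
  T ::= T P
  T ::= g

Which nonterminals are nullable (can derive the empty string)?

Directly nullable (have an λ-production): S, B.
No other nonterminal has a production whose RHS symbols are all nullable.

{ B, S }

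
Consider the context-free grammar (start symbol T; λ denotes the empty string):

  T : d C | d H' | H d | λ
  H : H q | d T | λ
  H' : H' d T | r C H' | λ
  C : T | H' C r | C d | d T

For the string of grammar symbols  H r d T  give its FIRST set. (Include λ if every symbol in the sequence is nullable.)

{ d, q, r }

Add FIRST(H)\{λ} = { d, q }; H is nullable, continue.
r is a terminal; add {r} and stop.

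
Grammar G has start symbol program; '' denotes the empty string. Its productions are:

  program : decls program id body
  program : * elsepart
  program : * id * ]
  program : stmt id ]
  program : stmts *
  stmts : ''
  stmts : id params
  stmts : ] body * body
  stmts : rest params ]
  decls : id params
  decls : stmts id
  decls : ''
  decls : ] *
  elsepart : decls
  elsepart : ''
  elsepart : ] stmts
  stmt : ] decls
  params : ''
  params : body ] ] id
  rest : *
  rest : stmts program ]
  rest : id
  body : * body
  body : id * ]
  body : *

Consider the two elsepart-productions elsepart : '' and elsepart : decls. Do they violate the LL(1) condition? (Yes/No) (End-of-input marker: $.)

FIRST('') = { '' } and FIRST(decls) = { *, ], id, '' }.
Both alternatives are nullable, violating the LL(1) condition.

Yes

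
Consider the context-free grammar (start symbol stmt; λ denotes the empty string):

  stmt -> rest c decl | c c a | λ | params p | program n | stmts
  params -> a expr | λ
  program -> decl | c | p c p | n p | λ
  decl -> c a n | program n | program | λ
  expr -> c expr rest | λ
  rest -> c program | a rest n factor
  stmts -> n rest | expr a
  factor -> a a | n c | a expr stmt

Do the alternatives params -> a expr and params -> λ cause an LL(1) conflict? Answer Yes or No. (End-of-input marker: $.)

No

FIRST(a expr) = { a } and FIRST(λ) = { λ }.
The second is nullable but FOLLOW(params) = { p } is disjoint from FIRST of the first.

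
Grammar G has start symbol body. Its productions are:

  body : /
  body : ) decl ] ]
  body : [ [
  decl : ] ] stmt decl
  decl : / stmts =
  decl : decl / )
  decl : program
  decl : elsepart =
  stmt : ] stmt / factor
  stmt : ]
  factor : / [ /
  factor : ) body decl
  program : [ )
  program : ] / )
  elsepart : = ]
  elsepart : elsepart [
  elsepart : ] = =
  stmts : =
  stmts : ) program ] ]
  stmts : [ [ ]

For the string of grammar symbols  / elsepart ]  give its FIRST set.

{ / }

/ is a terminal; add {/} and stop.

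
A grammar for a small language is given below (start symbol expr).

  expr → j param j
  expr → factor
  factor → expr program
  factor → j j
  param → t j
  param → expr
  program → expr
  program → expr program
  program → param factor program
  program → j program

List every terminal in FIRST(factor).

From factor → expr program: add FIRST(expr) = { j }.
factor → j j contributes {j}.
Union: FIRST(factor) = { j }.

{ j }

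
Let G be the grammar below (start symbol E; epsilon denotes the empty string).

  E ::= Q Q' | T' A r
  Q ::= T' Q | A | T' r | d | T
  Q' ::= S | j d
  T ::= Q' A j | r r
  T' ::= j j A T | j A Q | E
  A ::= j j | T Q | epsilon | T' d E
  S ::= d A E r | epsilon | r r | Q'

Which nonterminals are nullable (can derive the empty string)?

Directly nullable (have an epsilon-production): A, S.
Q' ::= S with every symbol nullable, so Q' is nullable.
Q ::= T' Q with every symbol nullable, so Q is nullable.
E ::= Q Q' with every symbol nullable, so E is nullable.
T' ::= E with every symbol nullable, so T' is nullable.
No other nonterminal has a production whose RHS symbols are all nullable.

{ A, E, Q, Q', S, T' }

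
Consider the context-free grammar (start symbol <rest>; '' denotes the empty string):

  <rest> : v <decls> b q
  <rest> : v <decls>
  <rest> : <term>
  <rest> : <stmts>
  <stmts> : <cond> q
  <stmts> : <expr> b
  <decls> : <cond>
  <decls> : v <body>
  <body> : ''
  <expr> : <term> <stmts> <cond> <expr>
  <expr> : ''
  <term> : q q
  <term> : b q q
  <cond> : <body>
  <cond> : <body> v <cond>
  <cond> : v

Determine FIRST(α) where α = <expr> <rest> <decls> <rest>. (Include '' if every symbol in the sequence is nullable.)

{ b, q, v }

Add FIRST(<expr>)\{''} = { b, q }; <expr> is nullable, continue.
Add FIRST(<rest>) = { b, q, v }; <rest> is not nullable, stop.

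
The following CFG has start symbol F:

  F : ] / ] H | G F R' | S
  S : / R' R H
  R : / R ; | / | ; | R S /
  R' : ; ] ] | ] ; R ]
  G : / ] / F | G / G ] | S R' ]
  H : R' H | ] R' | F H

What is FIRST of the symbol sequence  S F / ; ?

{ / }

Add FIRST(S) = { / }; S is not nullable, stop.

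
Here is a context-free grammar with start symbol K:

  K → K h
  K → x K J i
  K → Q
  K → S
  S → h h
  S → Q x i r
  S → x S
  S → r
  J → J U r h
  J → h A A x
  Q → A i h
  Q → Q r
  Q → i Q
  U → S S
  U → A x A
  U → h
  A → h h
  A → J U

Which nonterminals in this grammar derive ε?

{ } (none)

No nonterminal has an empty production or an RHS whose symbols are all nullable.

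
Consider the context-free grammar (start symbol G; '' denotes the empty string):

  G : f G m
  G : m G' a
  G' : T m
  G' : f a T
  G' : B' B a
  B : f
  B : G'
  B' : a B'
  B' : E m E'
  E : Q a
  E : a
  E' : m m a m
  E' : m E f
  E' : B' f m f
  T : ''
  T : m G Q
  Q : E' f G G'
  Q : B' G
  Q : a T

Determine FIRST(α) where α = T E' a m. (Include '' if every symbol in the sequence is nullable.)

Add FIRST(T)\{''} = { m }; T is nullable, continue.
Add FIRST(E') = { a, m }; E' is not nullable, stop.

{ a, m }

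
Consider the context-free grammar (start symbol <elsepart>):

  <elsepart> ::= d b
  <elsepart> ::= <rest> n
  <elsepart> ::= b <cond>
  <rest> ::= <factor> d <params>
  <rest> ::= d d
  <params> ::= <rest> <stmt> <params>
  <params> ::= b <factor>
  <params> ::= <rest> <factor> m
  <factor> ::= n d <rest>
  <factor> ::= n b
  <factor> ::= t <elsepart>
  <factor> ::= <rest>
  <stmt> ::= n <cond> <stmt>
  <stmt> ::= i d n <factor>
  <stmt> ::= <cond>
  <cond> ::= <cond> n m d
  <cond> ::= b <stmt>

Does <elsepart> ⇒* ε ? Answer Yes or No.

No nonterminal in this grammar is nullable.
No production of <elsepart> has an RHS whose symbols are all nullable, so <elsepart> is not nullable.

No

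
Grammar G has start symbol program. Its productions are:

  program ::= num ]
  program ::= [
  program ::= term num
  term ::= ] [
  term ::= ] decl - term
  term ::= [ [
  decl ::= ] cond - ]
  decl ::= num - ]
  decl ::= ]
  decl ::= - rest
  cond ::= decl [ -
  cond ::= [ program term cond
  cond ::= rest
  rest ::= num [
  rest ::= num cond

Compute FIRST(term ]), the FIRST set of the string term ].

{ [, ] }

Add FIRST(term) = { [, ] }; term is not nullable, stop.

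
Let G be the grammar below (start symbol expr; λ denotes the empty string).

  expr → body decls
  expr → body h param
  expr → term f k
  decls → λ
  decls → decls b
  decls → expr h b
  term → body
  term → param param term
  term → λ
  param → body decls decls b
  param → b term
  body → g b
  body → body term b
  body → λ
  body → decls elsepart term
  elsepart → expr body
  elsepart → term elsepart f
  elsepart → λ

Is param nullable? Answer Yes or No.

Nullable nonterminals: body, decls, elsepart, expr, term.
No production of param has an RHS whose symbols are all nullable, so param is not nullable.

No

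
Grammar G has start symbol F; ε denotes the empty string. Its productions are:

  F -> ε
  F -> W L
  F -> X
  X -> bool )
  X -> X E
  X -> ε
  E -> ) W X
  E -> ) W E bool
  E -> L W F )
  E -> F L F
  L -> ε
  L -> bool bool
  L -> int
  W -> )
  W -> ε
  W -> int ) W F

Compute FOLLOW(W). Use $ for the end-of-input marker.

{ $, ), bool, int }

In F -> W L: add FIRST(L)\{ε} = { bool, int }.
  Since L is nullable, also add FOLLOW(F) = { $, ), bool, int }.
In E -> ) W X: add FIRST(X)\{ε} = { ), bool, int }.
  Since X is nullable, also add FOLLOW(E) = { $, ), bool, int }.
In E -> ) W E bool: add FIRST(E bool) = { ), bool, int }.
In E -> L W F ): add FIRST(F )) = { ), bool, int }.
In W -> int ) W F: add FIRST(F)\{ε} = { ), bool, int }.
  Since F is nullable, also add FOLLOW(W) = { $, ), bool, int }.
Union: FOLLOW(W) = { $, ), bool, int }.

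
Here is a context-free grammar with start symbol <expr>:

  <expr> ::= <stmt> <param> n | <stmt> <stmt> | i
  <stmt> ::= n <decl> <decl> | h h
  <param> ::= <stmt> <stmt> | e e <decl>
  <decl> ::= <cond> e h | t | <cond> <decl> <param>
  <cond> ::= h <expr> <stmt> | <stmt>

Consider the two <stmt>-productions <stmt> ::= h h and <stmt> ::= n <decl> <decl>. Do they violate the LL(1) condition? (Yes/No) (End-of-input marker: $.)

No

FIRST(h h) = { h } and FIRST(n <decl> <decl>) = { n }.
The FIRST sets are disjoint and neither alternative is nullable — no conflict.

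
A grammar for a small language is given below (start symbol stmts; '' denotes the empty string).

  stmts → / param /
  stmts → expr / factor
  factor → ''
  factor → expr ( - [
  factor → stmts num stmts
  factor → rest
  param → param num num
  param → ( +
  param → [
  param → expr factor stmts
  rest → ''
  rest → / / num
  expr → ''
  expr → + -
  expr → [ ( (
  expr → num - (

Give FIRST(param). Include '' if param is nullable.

From param → param num num: add FIRST(param) = { (, +, /, [, num }.
param → ( + contributes {(}.
param → [ contributes {[}.
From param → expr factor stmts: expr, factor nullable, take FIRST(expr) ∪ FIRST(factor) ∪ FIRST(stmts) = { (, +, /, [, num }.
Union: FIRST(param) = { (, +, /, [, num }.

{ (, +, /, [, num }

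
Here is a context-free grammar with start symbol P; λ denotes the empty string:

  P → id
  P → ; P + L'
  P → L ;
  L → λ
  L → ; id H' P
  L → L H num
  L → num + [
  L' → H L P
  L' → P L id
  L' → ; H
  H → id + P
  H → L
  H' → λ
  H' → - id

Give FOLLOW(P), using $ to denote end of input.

P is the start symbol, so $ ∈ FOLLOW(P).
In P → ; P + L': add FIRST(+ L') = { + }.
In L → ; id H' P: P is at the end, add FOLLOW(L) = { $, +, ;, id, num }.
In L' → H L P: P is at the end, add FOLLOW(L') = { $, +, ;, id, num }.
In L' → P L id: add FIRST(L id) = { ;, id, num }.
In H → id + P: P is at the end, add FOLLOW(H) = { $, +, ;, id, num }.
Union: FOLLOW(P) = { $, +, ;, id, num }.

{ $, +, ;, id, num }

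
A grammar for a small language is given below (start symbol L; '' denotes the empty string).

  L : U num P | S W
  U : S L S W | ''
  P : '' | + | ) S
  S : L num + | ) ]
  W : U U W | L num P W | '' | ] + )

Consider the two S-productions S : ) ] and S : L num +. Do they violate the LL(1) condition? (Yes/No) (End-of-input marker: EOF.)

Yes

FIRST() ]) = { ) } and FIRST(L num +) = { ), num }.
Both contain ), so the two alternatives are not disjoint — LL(1) conflict.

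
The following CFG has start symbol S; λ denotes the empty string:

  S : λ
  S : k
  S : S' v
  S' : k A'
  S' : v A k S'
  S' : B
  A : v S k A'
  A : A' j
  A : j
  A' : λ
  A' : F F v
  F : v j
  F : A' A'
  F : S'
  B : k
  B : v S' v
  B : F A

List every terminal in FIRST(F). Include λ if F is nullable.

F : v j contributes {v}.
From F : A' A': A', A' nullable, take FIRST(A') ∪ FIRST(A') = { j, k, v }; also λ since the whole RHS is nullable.
From F : S': add FIRST(S') = { j, k, v }.
Union: FIRST(F) = { j, k, v, λ }.

{ j, k, v, λ }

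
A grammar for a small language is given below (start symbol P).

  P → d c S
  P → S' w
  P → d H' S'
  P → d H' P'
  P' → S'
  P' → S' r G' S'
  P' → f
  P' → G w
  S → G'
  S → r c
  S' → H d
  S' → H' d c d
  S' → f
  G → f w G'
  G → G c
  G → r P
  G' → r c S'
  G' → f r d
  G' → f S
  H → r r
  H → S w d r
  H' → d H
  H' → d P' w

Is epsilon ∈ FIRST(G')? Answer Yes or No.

No nonterminal in this grammar is nullable.
No production of G' has an RHS whose symbols are all nullable, so G' is not nullable.

No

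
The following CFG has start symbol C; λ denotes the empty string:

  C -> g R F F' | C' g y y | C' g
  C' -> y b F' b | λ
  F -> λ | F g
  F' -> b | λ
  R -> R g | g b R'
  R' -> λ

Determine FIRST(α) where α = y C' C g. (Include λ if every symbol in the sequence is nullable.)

{ y }

y is a terminal; add {y} and stop.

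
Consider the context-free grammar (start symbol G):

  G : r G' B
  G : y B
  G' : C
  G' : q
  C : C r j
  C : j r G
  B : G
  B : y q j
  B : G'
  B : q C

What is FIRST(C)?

{ j }

From C : C r j: add FIRST(C) = { j }.
C : j r G contributes {j}.
Union: FIRST(C) = { j }.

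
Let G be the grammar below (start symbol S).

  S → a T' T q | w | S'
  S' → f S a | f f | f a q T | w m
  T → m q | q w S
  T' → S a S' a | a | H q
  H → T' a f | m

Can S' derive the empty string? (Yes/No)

No nonterminal in this grammar is nullable.
No production of S' has an RHS whose symbols are all nullable, so S' is not nullable.

No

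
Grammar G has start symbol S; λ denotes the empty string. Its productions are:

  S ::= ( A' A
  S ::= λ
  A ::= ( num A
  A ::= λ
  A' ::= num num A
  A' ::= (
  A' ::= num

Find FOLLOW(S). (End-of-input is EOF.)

S is the start symbol, so EOF ∈ FOLLOW(S).
Union: FOLLOW(S) = { EOF }.

{ EOF }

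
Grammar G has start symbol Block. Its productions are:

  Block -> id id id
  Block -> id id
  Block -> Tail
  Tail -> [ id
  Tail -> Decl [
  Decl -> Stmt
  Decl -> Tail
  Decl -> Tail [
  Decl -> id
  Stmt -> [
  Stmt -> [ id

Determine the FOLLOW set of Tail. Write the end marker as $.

In Block -> Tail: Tail is at the end, add FOLLOW(Block) = { $ }.
In Decl -> Tail: Tail is at the end, add FOLLOW(Decl) = { [ }.
In Decl -> Tail [: add FIRST([) = { [ }.
Union: FOLLOW(Tail) = { $, [ }.

{ $, [ }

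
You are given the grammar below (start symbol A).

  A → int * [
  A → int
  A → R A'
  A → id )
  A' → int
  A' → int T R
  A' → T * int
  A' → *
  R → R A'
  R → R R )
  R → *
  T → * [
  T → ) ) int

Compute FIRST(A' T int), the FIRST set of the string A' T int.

{ ), *, int }

Add FIRST(A') = { ), *, int }; A' is not nullable, stop.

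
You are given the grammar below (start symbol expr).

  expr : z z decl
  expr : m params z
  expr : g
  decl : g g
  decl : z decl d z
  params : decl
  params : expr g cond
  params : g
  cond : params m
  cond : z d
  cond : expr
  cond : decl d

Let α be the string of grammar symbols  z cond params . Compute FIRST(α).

z is a terminal; add {z} and stop.

{ z }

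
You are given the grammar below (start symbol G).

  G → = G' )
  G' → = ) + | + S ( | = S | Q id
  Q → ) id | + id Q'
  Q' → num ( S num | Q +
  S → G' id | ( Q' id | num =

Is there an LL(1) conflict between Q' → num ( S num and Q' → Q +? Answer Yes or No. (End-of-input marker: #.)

No

FIRST(num ( S num) = { num } and FIRST(Q +) = { ), + }.
The FIRST sets are disjoint and neither alternative is nullable — no conflict.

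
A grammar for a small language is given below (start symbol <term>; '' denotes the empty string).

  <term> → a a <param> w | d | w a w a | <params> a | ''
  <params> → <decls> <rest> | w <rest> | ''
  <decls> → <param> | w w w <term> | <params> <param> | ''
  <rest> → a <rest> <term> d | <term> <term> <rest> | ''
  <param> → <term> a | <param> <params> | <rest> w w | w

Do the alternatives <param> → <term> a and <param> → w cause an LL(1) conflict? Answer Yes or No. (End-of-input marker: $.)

Yes

FIRST(<term> a) = { a, d, w } and FIRST(w) = { w }.
Both contain w, so the two alternatives are not disjoint — LL(1) conflict.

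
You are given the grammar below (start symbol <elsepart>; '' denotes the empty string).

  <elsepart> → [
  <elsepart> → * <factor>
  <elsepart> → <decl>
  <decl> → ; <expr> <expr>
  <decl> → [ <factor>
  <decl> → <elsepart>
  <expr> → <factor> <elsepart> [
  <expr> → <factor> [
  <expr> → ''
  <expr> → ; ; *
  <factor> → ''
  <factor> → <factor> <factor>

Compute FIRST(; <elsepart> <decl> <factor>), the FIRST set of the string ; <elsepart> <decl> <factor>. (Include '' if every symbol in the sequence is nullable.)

; is a terminal; add {;} and stop.

{ ; }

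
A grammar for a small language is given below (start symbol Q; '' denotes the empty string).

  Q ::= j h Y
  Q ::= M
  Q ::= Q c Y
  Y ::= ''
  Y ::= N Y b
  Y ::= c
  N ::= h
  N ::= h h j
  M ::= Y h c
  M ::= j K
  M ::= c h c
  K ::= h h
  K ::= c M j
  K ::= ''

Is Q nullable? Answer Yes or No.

Nullable nonterminals: K, Y.
No production of Q has an RHS whose symbols are all nullable, so Q is not nullable.

No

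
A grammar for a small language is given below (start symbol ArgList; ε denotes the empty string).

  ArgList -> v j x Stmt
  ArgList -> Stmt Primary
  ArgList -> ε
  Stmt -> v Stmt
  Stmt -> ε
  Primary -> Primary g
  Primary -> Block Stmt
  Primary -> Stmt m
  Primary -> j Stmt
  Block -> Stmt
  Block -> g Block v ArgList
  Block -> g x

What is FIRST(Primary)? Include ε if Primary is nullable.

{ g, j, m, v, ε }

From Primary -> Primary g: Primary nullable, take FIRST(Primary) ∪ {g} = { g, j, m, v }.
From Primary -> Block Stmt: Block, Stmt nullable, take FIRST(Block) ∪ FIRST(Stmt) = { g, v }; also ε since the whole RHS is nullable.
From Primary -> Stmt m: Stmt nullable, take FIRST(Stmt) ∪ {m} = { m, v }.
Primary -> j Stmt contributes {j}.
Union: FIRST(Primary) = { g, j, m, v, ε }.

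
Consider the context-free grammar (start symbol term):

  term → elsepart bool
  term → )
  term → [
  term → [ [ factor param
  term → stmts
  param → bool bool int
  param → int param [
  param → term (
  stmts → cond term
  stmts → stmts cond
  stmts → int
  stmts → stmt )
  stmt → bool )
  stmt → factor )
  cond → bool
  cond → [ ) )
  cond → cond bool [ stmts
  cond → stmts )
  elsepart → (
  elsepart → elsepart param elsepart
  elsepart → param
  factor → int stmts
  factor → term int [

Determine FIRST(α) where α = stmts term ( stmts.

{ (, ), [, bool, int }

Add FIRST(stmts) = { (, ), [, bool, int }; stmts is not nullable, stop.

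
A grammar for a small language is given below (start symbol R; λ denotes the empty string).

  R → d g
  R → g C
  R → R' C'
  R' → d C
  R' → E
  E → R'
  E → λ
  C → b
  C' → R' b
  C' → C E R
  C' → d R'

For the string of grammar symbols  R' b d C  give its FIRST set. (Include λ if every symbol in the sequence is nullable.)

{ b, d }

Add FIRST(R')\{λ} = { d }; R' is nullable, continue.
b is a terminal; add {b} and stop.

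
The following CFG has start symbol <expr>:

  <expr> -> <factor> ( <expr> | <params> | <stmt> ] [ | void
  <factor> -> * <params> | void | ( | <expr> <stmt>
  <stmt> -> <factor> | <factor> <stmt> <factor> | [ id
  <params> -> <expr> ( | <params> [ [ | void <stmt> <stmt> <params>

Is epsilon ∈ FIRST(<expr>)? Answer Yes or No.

No nonterminal in this grammar is nullable.
No production of <expr> has an RHS whose symbols are all nullable, so <expr> is not nullable.

No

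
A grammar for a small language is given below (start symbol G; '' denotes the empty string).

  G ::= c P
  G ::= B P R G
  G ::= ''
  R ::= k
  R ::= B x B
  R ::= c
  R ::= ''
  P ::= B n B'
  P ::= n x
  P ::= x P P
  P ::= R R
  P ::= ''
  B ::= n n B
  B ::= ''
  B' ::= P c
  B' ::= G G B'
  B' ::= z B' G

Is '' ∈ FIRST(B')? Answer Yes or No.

No

Nullable nonterminals: B, G, P, R.
No production of B' has an RHS whose symbols are all nullable, so B' is not nullable.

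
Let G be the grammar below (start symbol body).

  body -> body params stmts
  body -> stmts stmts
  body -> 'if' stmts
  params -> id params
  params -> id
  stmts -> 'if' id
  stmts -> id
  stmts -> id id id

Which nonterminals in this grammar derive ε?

{ } (none)

No nonterminal has an empty production or an RHS whose symbols are all nullable.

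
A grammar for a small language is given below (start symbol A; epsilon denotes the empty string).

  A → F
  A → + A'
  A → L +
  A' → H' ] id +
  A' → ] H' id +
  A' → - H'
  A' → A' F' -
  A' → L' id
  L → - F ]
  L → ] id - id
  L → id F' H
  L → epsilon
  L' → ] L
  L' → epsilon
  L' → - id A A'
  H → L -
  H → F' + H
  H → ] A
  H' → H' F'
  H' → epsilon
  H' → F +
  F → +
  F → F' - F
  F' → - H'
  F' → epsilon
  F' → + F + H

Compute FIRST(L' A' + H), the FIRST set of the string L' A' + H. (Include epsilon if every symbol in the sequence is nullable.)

Add FIRST(L')\{epsilon} = { -, ] }; L' is nullable, continue.
Add FIRST(A') = { +, -, ], id }; A' is not nullable, stop.

{ +, -, ], id }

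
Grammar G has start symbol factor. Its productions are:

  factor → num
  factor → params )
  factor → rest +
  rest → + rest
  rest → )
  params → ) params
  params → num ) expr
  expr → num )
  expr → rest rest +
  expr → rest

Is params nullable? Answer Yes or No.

No nonterminal in this grammar is nullable.
No production of params has an RHS whose symbols are all nullable, so params is not nullable.

No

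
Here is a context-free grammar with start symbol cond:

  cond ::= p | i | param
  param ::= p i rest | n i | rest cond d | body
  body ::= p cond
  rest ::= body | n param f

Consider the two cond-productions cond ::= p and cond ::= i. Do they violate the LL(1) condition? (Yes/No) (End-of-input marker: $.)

FIRST(p) = { p } and FIRST(i) = { i }.
The FIRST sets are disjoint and neither alternative is nullable — no conflict.

No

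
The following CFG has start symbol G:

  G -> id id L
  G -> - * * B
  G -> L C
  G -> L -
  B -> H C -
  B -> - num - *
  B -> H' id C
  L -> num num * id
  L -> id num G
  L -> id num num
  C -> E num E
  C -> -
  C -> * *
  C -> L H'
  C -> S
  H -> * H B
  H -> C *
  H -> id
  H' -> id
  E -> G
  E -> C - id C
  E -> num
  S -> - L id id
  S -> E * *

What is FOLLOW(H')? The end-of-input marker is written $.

{ $, *, -, id, num }

In B -> H' id C: add FIRST(id C) = { id }.
In C -> L H': H' is at the end, add FOLLOW(C) = { $, *, -, id, num }.
Union: FOLLOW(H') = { $, *, -, id, num }.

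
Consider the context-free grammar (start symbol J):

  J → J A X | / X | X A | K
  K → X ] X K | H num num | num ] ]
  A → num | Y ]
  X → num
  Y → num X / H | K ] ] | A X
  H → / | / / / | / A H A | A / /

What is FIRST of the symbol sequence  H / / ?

{ /, num }

Add FIRST(H) = { /, num }; H is not nullable, stop.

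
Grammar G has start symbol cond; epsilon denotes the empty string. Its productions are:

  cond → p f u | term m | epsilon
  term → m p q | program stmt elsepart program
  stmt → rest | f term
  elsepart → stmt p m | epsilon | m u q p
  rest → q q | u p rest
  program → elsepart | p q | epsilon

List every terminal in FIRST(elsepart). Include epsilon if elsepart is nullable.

From elsepart → stmt p m: add FIRST(stmt) = { f, q, u }.
elsepart → epsilon contributes epsilon.
elsepart → m u q p contributes {m}.
Union: FIRST(elsepart) = { f, m, q, u, epsilon }.

{ f, m, q, u, epsilon }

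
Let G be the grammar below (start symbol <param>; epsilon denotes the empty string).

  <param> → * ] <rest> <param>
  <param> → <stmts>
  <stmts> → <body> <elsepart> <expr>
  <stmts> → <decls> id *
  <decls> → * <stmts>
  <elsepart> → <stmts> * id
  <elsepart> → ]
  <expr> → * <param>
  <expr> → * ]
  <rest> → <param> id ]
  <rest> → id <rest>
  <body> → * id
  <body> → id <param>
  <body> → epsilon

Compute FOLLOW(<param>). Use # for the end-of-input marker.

<param> is the start symbol, so # ∈ FOLLOW(<param>).
In <param> → * ] <rest> <param>: <param> is at the end, add FOLLOW(<param>) = { #, *, ], id }.
In <expr> → * <param>: <param> is at the end, add FOLLOW(<expr>) = { #, *, ], id }.
In <rest> → <param> id ]: add FIRST(id ]) = { id }.
In <body> → id <param>: <param> is at the end, add FOLLOW(<body>) = { *, ], id }.
Union: FOLLOW(<param>) = { #, *, ], id }.

{ #, *, ], id }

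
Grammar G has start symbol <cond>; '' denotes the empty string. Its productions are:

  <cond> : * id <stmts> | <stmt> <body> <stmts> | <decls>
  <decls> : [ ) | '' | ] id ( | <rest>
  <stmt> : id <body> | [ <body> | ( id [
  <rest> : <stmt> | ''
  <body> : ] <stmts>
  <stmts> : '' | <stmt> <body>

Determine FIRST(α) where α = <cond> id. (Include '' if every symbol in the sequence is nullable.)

{ (, *, [, ], id }

Add FIRST(<cond>)\{''} = { (, *, [, ], id }; <cond> is nullable, continue.
id is a terminal; add {id} and stop.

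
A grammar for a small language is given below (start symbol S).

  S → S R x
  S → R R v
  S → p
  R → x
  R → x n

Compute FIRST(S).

{ p, x }

From S → S R x: add FIRST(S) = { p, x }.
From S → R R v: add FIRST(R) = { x }.
S → p contributes {p}.
Union: FIRST(S) = { p, x }.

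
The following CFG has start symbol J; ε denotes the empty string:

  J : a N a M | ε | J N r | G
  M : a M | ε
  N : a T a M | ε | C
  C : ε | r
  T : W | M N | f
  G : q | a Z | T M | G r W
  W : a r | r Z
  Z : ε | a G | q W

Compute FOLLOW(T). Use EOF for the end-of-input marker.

{ EOF, a, r }

In N : a T a M: add FIRST(a M) = { a }.
In G : T M: add FIRST(M)\{ε} = { a }.
  Since M is nullable, also add FOLLOW(G) = { EOF, a, r }.
Union: FOLLOW(T) = { EOF, a, r }.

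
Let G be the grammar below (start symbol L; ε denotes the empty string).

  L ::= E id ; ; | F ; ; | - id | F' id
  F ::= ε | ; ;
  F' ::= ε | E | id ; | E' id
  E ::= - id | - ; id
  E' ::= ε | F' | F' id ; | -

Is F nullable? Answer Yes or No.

F has an ε-production, so F ⇒ ε.

Yes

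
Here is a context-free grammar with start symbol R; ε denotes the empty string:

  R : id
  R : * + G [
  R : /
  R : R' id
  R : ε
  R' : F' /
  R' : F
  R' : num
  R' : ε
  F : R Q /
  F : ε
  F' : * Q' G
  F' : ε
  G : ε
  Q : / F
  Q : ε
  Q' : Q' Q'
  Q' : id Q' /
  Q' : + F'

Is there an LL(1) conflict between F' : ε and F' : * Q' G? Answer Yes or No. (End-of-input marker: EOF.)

FIRST(ε) = { ε } and FIRST(* Q' G) = { * }.
The first is nullable but FOLLOW(F') = { +, /, id } is disjoint from FIRST of the second.

No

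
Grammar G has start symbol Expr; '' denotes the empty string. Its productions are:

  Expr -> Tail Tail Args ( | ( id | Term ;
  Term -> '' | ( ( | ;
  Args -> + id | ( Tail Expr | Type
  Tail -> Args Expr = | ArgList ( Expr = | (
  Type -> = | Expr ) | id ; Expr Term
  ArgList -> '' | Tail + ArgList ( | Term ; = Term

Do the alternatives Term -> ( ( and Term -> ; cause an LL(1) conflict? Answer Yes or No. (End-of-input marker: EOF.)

FIRST(( () = { ( } and FIRST(;) = { ; }.
The FIRST sets are disjoint and neither alternative is nullable — no conflict.

No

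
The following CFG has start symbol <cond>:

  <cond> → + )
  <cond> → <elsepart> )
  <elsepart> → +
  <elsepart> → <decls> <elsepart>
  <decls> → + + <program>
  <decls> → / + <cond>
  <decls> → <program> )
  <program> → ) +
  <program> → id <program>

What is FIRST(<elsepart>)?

<elsepart> → + contributes {+}.
From <elsepart> → <decls> <elsepart>: add FIRST(<decls>) = { ), +, /, id }.
Union: FIRST(<elsepart>) = { ), +, /, id }.

{ ), +, /, id }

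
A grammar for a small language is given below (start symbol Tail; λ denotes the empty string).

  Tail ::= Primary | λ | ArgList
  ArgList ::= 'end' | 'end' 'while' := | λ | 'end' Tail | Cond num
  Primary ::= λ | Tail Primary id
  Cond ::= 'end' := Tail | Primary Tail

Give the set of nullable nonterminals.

{ ArgList, Cond, Primary, Tail }

Directly nullable (have an λ-production): Tail, ArgList, Primary.
Cond ::= Primary Tail with every symbol nullable, so Cond is nullable.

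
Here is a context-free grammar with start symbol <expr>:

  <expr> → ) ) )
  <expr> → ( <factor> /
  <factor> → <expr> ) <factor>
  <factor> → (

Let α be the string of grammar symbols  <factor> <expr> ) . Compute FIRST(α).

{ (, ) }

Add FIRST(<factor>) = { (, ) }; <factor> is not nullable, stop.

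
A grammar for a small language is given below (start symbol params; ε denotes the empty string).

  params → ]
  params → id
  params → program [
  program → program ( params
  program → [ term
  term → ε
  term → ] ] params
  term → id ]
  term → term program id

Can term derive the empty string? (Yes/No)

Yes

term has an ε-production, so term ⇒ ε.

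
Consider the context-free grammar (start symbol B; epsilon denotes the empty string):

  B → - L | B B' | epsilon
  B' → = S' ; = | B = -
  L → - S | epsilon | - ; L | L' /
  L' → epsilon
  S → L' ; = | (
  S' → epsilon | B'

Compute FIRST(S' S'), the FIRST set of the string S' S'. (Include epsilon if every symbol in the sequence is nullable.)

{ -, =, epsilon }

Add FIRST(S')\{epsilon} = { -, = }; S' is nullable, continue.
Add FIRST(S')\{epsilon} = { -, = }; S' is nullable, continue.
Every symbol is nullable, so include epsilon.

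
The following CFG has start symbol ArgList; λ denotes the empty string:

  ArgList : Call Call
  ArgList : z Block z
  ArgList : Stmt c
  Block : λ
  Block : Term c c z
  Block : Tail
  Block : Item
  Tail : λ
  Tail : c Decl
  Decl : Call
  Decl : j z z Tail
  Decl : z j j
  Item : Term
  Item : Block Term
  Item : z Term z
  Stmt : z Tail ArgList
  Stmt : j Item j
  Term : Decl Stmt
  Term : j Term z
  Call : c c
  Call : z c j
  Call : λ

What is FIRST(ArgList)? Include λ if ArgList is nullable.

From ArgList : Call Call: Call, Call nullable, take FIRST(Call) ∪ FIRST(Call) = { c, z }; also λ since the whole RHS is nullable.
ArgList : z Block z contributes {z}.
From ArgList : Stmt c: add FIRST(Stmt) = { j, z }.
Union: FIRST(ArgList) = { c, j, z, λ }.

{ c, j, z, λ }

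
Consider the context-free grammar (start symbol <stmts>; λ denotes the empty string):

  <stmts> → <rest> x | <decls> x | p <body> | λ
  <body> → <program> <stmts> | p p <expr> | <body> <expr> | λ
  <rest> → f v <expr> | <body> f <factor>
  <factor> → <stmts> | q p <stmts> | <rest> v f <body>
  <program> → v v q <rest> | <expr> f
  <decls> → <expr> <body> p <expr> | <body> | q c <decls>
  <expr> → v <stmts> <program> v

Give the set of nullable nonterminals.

Directly nullable (have an λ-production): <stmts>, <body>.
<decls> → <body> with every symbol nullable, so <decls> is nullable.
<factor> → <stmts> with every symbol nullable, so <factor> is nullable.
No other nonterminal has a production whose RHS symbols are all nullable.

{ <body>, <decls>, <factor>, <stmts> }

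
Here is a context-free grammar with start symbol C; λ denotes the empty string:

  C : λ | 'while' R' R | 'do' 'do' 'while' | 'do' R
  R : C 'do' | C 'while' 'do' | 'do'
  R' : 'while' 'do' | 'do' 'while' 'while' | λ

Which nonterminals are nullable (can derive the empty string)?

{ C, R' }

Directly nullable (have an λ-production): C, R'.
No other nonterminal has a production whose RHS symbols are all nullable.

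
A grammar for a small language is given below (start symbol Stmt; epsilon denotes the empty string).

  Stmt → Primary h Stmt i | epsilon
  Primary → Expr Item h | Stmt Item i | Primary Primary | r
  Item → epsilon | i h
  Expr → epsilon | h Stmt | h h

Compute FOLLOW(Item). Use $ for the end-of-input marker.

{ h, i }

In Primary → Expr Item h: add FIRST(h) = { h }.
In Primary → Stmt Item i: add FIRST(i) = { i }.
Union: FOLLOW(Item) = { h, i }.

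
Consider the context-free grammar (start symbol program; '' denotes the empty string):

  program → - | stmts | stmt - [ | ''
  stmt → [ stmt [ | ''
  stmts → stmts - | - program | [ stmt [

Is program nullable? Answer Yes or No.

Yes

program has an ''-production, so program ⇒ ''.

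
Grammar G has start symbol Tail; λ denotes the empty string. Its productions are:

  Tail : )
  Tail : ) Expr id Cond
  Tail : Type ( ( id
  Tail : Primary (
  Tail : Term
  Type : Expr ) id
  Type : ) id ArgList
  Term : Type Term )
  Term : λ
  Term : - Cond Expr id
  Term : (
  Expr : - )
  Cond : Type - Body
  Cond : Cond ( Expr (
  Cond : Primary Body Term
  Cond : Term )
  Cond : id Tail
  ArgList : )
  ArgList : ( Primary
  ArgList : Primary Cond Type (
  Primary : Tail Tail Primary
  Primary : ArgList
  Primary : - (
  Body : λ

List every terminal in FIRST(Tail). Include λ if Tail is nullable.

{ (, ), -, λ }

Tail : ) contributes {)}.
Tail : ) Expr id Cond contributes {)}.
From Tail : Type ( ( id: add FIRST(Type) = { ), - }.
From Tail : Primary (: add FIRST(Primary) = { (, ), - }.
From Tail : Term: add FIRST(Term) = { (, ), -, λ } (including λ since Term is nullable).
Union: FIRST(Tail) = { (, ), -, λ }.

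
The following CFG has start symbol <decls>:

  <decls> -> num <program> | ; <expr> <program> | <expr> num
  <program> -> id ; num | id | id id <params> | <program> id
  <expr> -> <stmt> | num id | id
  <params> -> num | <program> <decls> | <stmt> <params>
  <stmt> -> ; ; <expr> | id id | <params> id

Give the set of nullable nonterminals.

No nonterminal has an empty production or an RHS whose symbols are all nullable.

{ } (none)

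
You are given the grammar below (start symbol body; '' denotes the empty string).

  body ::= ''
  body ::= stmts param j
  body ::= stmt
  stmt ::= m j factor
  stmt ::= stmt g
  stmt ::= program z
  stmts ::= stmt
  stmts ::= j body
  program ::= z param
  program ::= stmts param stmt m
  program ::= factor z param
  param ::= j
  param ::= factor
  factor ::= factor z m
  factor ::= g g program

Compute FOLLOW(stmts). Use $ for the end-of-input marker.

{ g, j }

In body ::= stmts param j: add FIRST(param j) = { g, j }.
In program ::= stmts param stmt m: add FIRST(param stmt m) = { g, j }.
Union: FOLLOW(stmts) = { g, j }.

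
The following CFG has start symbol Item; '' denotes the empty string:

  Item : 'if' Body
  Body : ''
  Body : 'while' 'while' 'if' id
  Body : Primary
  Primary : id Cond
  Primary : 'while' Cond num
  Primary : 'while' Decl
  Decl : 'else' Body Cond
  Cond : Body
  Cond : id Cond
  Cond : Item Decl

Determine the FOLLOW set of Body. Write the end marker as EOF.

{ EOF, 'else', 'if', 'while', id, num }

In Item : 'if' Body: Body is at the end, add FOLLOW(Item) = { EOF, 'else' }.
In Decl : 'else' Body Cond: add FIRST(Cond)\{''} = { 'if', 'while', id }.
  Since Cond is nullable, also add FOLLOW(Decl) = { EOF, 'else', 'if', 'while', id, num }.
In Cond : Body: Body is at the end, add FOLLOW(Cond) = { EOF, 'else', 'if', 'while', id, num }.
Union: FOLLOW(Body) = { EOF, 'else', 'if', 'while', id, num }.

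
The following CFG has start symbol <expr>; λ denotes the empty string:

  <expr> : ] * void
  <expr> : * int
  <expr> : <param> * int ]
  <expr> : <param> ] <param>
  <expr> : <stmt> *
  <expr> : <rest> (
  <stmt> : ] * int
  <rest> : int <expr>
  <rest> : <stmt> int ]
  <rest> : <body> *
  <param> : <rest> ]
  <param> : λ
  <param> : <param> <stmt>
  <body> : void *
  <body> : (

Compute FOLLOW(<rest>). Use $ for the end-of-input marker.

In <expr> : <rest> (: add FIRST(() = { ( }.
In <param> : <rest> ]: add FIRST(]) = { ] }.
Union: FOLLOW(<rest>) = { (, ] }.

{ (, ] }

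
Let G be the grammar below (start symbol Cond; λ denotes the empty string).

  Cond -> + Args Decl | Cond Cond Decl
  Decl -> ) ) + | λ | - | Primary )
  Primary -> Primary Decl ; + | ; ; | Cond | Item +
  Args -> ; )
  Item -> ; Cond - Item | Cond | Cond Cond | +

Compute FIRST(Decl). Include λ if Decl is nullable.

Decl -> ) ) + contributes {)}.
Decl -> λ contributes λ.
Decl -> - contributes {-}.
From Decl -> Primary ): add FIRST(Primary) = { +, ; }.
Union: FIRST(Decl) = { ), +, -, ;, λ }.

{ ), +, -, ;, λ }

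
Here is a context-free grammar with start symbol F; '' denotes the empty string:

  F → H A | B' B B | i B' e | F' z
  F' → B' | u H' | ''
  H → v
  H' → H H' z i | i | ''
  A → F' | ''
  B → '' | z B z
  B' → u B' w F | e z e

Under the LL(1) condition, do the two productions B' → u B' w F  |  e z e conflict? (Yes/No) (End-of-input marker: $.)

FIRST(u B' w F) = { u } and FIRST(e z e) = { e }.
The FIRST sets are disjoint and neither alternative is nullable — no conflict.

No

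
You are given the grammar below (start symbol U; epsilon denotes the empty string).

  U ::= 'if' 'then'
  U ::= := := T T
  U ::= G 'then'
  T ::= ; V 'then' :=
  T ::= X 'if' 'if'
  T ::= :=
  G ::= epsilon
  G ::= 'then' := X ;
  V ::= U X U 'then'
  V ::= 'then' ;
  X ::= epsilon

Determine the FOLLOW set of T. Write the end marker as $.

{ $, 'if', 'then', :=, ; }

In U ::= := := T T: add FIRST(T) = { 'if', :=, ; }.
In U ::= := := T T: T is at the end, add FOLLOW(U) = { $, 'if', 'then', := }.
Union: FOLLOW(T) = { $, 'if', 'then', :=, ; }.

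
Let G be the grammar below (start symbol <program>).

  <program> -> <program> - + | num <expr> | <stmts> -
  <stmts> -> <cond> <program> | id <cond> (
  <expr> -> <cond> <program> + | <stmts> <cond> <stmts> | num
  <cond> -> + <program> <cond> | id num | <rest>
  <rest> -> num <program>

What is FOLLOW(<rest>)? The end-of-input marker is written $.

{ (, +, id, num }

In <cond> -> <rest>: <rest> is at the end, add FOLLOW(<cond>) = { (, +, id, num }.
Union: FOLLOW(<rest>) = { (, +, id, num }.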